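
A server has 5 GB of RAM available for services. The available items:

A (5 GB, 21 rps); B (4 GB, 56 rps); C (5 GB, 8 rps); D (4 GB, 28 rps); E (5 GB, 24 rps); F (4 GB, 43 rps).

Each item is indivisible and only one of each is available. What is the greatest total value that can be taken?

56 rps

Check high-value combinations within 5 GB:
- B: memory 4, value 56
- F: memory 4, value 43
- D: memory 4, value 28
- E: memory 5, value 24
- A: memory 5, value 21
Best: 56 rps.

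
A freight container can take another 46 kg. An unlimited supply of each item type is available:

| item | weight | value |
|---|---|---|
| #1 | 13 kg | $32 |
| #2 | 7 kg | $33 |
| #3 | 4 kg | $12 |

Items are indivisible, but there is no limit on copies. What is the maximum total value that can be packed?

Best value-per-unit is #2 at 33/7; filling with it alone gives 6×33 = 198.
Optimal mix: 6×#2 + 1×#3 → weight 46, value 210.

$210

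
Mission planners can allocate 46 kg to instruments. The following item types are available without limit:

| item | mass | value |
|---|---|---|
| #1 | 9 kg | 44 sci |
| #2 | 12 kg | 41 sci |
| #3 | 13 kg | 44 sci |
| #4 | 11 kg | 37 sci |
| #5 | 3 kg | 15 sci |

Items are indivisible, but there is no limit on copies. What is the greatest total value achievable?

Best value-per-unit is #5 at 15/3, and filling with it alone uses mass 15×3=45. No mix of the others beats 15×15 = 225.

225 sci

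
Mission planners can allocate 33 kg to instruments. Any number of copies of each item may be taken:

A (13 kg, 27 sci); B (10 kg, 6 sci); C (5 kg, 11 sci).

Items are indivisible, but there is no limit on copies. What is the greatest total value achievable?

71 sci

Best value-per-unit is C at 11/5; filling with it alone gives 6×11 = 66.
Optimal mix: 1×A + 4×C → mass 33, value 71.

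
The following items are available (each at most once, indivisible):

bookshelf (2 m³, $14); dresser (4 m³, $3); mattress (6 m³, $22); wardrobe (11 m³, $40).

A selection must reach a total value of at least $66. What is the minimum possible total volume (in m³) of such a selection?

19

Subsets with value ≥ 66, sorted by total volume:
- bookshelf+mattress+wardrobe: volume 19, value 76
- bookshelf+dresser+mattress+wardrobe: volume 23, value 79
Minimum volume: 19 m³.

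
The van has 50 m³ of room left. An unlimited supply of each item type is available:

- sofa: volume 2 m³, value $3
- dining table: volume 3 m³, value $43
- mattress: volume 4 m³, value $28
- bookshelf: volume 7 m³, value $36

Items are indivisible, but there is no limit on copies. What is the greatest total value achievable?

$691

Best value-per-unit is dining table at 43/3; filling with it alone gives 16×43 = 688.
Optimal mix: 1×sofa + 16×dining table → volume 50, value 691.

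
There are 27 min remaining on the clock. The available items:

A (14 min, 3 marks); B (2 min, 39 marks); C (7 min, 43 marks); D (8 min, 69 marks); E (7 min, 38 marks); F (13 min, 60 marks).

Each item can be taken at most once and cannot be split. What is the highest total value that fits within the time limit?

Check high-value combinations within 27 min:
- B+C+D+E: time 2+7+8+7=24, value 39+43+69+38=189
- B+D+F: time 2+8+13=23, value 39+69+60=168
- B+C+D: time 2+7+8=17, value 39+43+69=151
- C+D+E: time 7+8+7=22, value 43+69+38=150
Best: 189 marks.

189 marks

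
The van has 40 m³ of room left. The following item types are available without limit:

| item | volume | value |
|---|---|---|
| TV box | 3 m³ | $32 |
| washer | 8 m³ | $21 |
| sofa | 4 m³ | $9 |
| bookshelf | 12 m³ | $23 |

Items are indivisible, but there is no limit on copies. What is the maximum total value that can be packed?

$416

Best value-per-unit is TV box at 32/3, and filling with it alone uses volume 13×3=39. No mix of the others beats 13×32 = 416.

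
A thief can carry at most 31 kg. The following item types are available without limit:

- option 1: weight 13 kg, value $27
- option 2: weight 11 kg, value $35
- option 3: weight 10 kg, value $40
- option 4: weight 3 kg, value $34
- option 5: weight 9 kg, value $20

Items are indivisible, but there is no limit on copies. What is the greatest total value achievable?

$340

Best value-per-unit is option 4 at 34/3, and filling with it alone uses weight 10×3=30. No mix of the others beats 10×34 = 340.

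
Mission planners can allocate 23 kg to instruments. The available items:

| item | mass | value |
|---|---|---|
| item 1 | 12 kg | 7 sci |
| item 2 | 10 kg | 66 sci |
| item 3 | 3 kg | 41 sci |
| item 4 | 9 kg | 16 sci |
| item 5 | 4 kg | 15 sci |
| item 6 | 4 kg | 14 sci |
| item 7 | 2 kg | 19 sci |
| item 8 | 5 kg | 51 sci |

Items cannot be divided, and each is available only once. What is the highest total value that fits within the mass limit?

177 sci

Check high-value combinations within 23 kg:
- item 2+item 3+item 7+item 8: mass 10+3+2+5=20, value 66+41+19+51=177
- item 2+item 3+item 5+item 8: mass 10+3+4+5=22, value 66+41+15+51=173
- item 2+item 3+item 6+item 8: mass 10+3+4+5=22, value 66+41+14+51=172
- item 2+item 3+item 8: mass 10+3+5=18, value 66+41+51=158
Best: 177 sci.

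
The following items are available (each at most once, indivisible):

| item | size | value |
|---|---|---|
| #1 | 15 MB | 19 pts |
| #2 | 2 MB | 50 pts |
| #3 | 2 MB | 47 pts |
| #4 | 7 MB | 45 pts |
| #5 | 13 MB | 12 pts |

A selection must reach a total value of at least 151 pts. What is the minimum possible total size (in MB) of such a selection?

Subsets with value ≥ 151, sorted by total size:
- #2+#3+#4+#5: size 24, value 154
- #1+#2+#3+#4: size 26, value 161
- #1+#2+#3+#4+#5: size 39, value 173
Minimum size: 24 MB.

24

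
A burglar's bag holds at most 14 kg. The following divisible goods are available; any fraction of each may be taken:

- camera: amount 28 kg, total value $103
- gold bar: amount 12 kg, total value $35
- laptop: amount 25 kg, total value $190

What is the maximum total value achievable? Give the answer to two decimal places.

106.40

Take in order of value per unit:
- laptop (190/25 per unit): 14 of 25 → value 14×190/25 = 106.4000, running total 106.40
Total 106.40.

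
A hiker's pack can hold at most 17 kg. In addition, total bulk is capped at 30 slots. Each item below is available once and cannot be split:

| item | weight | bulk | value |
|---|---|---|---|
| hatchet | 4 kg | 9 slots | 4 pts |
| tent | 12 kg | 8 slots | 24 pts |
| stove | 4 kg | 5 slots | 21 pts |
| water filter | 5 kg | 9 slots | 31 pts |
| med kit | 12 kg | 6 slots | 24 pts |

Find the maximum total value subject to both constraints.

56 pts

Feasible sets respecting both limits:
- hatchet+stove+water filter: weight 13, bulk 23, value 56
- tent+water filter: weight 17, bulk 17, value 55
- water filter+med kit: weight 17, bulk 15, value 55
- stove+water filter: weight 9, bulk 14, value 52
Best: 56 pts.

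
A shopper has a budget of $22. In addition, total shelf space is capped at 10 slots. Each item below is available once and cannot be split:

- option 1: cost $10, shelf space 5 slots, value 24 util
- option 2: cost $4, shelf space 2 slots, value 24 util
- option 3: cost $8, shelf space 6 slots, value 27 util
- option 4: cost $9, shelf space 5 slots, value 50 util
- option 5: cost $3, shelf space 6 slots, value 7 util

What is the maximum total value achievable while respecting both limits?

74 util

Feasible sets respecting both limits:
- option 1+option 4: cost 19, shelf space 10, value 74
- option 2+option 4: cost 13, shelf space 7, value 74
- option 2+option 3: cost 12, shelf space 8, value 51
Best: 74 util.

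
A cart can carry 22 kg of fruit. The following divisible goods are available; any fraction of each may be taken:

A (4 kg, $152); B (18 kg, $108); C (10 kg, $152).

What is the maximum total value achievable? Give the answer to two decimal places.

352.00

Take in order of value per unit:
- A (152/4 per unit): all 4 → value 152, running total 152.00
- C (152/10 per unit): all 10 → value 152, running total 304.00
- B (108/18 per unit): 8 of 18 → value 8×108/18 = 48.0000, running total 352.00
Total 352.00.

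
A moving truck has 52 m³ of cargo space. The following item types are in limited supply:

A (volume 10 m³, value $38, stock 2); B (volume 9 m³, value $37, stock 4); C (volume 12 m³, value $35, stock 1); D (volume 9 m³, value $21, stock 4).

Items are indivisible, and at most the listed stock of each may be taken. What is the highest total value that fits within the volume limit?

$187

Top feasible selections:
- 2×A + 3×B: volume 47, value 187
- 1×A + 4×B: volume 46, value 186
Best: $187.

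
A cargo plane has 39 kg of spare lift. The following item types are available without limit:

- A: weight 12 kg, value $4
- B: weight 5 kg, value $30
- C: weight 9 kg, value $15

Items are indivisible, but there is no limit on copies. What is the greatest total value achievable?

$210

Best value-per-unit is B at 30/5, and filling with it alone uses weight 7×5=35. No mix of the others beats 7×30 = 210.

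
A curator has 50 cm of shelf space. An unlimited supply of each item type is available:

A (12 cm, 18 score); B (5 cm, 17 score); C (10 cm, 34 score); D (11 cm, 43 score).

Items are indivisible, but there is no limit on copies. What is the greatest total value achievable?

Best value-per-unit is D at 43/11; filling with it alone gives 4×43 = 172.
Optimal mix: 1×B + 4×D → length 49, value 189.

189 score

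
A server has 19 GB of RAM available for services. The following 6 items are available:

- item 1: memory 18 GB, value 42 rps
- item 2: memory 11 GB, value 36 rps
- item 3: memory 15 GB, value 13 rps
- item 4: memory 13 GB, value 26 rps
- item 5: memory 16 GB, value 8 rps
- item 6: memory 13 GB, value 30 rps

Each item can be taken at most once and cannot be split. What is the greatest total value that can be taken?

Check high-value combinations within 19 GB:
- item 1: memory 18, value 42
- item 2: memory 11, value 36
- item 6: memory 13, value 30
- item 4: memory 13, value 26
- item 3: memory 15, value 13
Best: 42 rps.

42 rps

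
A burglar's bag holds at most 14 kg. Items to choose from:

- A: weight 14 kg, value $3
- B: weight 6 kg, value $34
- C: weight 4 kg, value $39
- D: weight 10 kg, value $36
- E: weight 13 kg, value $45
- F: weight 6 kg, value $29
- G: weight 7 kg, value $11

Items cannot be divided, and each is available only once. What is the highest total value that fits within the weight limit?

$75

Check high-value combinations within 14 kg:
- C+D: weight 4+10=14, value 39+36=75
- B+C: weight 6+4=10, value 34+39=73
- C+F: weight 4+6=10, value 39+29=68
Best: $75.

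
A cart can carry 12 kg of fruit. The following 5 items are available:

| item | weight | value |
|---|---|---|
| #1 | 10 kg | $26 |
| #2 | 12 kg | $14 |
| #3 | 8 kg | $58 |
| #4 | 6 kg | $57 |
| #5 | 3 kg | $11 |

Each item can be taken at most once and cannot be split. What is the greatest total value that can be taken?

$69

Check high-value combinations within 12 kg:
- #3+#5: weight 8+3=11, value 58+11=69
- #4+#5: weight 6+3=9, value 57+11=68
- #3: weight 8, value 58
- #4: weight 6, value 57
Best: $69.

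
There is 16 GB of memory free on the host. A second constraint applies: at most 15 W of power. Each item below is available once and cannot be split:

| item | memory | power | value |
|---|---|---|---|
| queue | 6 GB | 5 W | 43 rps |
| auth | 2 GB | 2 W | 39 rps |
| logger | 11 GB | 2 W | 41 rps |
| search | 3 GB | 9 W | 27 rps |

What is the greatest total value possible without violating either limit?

Feasible sets respecting both limits:
- auth+logger+search: memory 16, power 13, value 107
- queue+auth: memory 8, power 7, value 82
- auth+logger: memory 13, power 4, value 80
Best: 107 rps.

107 rps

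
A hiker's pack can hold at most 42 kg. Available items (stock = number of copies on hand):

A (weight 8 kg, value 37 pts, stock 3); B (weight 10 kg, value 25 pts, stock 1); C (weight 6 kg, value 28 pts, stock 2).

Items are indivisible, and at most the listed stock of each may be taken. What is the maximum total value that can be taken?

Best selections within weight 42 and stock limits:
- 3×A + 2×C: weight 36, value 167
- 3×A + 1×B + 1×C: weight 40, value 164
- 2×A + 1×B + 2×C: weight 38, value 155
Best: 167 pts.

167 pts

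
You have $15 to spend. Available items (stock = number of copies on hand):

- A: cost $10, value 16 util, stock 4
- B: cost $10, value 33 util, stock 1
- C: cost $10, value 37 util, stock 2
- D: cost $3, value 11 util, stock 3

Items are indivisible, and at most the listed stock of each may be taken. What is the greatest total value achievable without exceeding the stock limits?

Best selections within cost 15 and stock limits:
- 1×C + 1×D: cost 13, value 48
- 1×B + 1×D: cost 13, value 44
- 1×C: cost 10, value 37
- 3×D: cost 9, value 33
Best: 48 util.

48 util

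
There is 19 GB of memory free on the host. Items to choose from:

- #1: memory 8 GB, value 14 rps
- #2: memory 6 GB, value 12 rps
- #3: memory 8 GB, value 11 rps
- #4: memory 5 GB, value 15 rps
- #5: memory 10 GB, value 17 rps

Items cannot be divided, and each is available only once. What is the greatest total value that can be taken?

41 rps

Check high-value combinations within 19 GB:
- #1+#2+#4: memory 8+6+5=19, value 14+12+15=41
- #2+#3+#4: memory 6+8+5=19, value 12+11+15=38
- #4+#5: memory 5+10=15, value 15+17=32
- #1+#5: memory 8+10=18, value 14+17=31
Best: 41 rps.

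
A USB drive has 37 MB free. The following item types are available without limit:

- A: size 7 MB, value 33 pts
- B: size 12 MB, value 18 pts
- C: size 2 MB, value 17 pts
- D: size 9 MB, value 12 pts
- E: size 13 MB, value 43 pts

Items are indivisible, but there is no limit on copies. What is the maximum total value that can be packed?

306 pts

Best value-per-unit is C at 17/2, and filling with it alone uses size 18×2=36. No mix of the others beats 18×17 = 306.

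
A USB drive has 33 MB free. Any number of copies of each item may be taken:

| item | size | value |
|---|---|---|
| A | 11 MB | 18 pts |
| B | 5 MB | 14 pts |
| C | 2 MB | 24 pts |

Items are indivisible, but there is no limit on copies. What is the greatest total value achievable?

384 pts

Best value-per-unit is C at 24/2, and filling with it alone uses size 16×2=32. No mix of the others beats 16×24 = 384.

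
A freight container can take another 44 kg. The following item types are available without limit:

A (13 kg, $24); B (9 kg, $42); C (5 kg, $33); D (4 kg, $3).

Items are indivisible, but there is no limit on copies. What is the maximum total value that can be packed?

$273

Best value-per-unit is C at 33/5; filling with it alone gives 8×33 = 264.
Optimal mix: 1×B + 7×C → weight 44, value 273.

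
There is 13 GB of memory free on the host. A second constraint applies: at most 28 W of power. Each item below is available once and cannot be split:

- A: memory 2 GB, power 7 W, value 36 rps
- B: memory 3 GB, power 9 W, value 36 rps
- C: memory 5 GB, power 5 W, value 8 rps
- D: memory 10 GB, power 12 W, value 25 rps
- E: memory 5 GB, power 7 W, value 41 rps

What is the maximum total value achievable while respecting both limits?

Feasible sets respecting both limits:
- A+B+E: memory 10, power 23, value 113
- A+C+E: memory 12, power 19, value 85
- B+C+E: memory 13, power 21, value 85
Best: 113 rps.

113 rps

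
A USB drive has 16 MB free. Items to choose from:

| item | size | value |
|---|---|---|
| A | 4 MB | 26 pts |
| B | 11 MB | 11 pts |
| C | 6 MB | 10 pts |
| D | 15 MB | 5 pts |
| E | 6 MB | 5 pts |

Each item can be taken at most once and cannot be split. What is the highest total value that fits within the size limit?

41 pts

Check high-value combinations within 16 MB:
- A+C+E: size 4+6+6=16, value 26+10+5=41
- A+B: size 4+11=15, value 26+11=37
- A+C: size 4+6=10, value 26+10=36
- A+E: size 4+6=10, value 26+5=31
Best: 41 pts.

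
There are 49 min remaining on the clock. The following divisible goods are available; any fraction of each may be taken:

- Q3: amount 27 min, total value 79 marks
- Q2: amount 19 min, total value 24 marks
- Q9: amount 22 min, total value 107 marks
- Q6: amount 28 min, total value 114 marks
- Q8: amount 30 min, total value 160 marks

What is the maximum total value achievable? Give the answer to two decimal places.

Take in order of value per unit:
- Q8 (160/30 per unit): all 30 → value 160, running total 160.00
- Q9 (107/22 per unit): 19 of 22 → value 19×107/22 = 92.4091, running total 252.41
Total 252.41.

252.41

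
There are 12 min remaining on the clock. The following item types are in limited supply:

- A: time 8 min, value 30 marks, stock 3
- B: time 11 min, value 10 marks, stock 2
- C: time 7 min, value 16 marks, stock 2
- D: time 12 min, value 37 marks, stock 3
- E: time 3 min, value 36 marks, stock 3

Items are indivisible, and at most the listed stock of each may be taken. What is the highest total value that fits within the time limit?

108 marks

Best selections within time 12 and stock limits:
- 3×E: time 9, value 108
- 2×E: time 6, value 72
Best: 108 marks.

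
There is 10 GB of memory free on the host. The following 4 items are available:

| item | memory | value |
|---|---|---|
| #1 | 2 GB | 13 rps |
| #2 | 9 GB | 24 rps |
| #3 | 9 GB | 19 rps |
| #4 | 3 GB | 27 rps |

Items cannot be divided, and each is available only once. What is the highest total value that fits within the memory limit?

40 rps

This is a 0/1 knapsack; check combinations near the capacity.
- #1+#4: memory 2+3=5, value 13+27=40
- #4: memory 3, value 27
- #2: memory 9, value 24
- #3: memory 9, value 19
Best: 40 rps.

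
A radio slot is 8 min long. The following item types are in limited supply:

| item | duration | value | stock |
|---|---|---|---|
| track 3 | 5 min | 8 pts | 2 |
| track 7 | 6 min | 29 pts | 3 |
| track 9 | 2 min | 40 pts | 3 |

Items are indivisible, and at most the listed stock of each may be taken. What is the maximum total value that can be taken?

120 pts

Best selections within duration 8 and stock limits:
- 3×track 9: duration 6, value 120
- 2×track 9: duration 4, value 80
- 1×track 7 + 1×track 9: duration 8, value 69
- 1×track 3 + 1×track 9: duration 7, value 48
Best: 120 pts.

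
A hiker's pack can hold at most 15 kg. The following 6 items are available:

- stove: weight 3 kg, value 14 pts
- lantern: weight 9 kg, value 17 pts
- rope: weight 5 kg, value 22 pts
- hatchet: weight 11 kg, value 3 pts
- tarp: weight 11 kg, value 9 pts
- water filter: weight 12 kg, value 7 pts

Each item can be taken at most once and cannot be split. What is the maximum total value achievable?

Check high-value combinations within 15 kg:
- lantern+rope: weight 9+5=14, value 17+22=39
- stove+rope: weight 3+5=8, value 14+22=36
- stove+lantern: weight 3+9=12, value 14+17=31
- stove+tarp: weight 3+11=14, value 14+9=23
Best: 39 pts.

39 pts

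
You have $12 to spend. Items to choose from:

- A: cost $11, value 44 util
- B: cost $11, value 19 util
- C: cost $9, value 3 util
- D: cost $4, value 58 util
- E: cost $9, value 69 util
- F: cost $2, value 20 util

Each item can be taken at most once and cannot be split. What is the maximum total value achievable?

89 util

Check high-value combinations within $12:
- E+F: cost 9+2=11, value 69+20=89
- D+F: cost 4+2=6, value 58+20=78
- E: cost 9, value 69
Best: 89 util.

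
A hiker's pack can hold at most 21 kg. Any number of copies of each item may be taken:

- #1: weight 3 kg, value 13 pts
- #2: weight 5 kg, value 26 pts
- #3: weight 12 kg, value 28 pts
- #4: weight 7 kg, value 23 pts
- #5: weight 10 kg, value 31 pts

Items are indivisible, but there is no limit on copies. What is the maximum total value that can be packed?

Best value-per-unit is #2 at 26/5; filling with it alone gives 4×26 = 104.
Optimal mix: 2×#1 + 3×#2 → weight 21, value 104.

104 pts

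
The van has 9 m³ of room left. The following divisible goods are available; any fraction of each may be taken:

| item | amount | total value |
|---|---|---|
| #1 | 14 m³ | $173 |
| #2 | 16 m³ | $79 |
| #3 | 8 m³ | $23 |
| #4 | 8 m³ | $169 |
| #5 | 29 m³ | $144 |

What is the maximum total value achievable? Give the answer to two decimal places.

Take in order of value per unit:
- #4 (169/8 per unit): all 8 → value 169, running total 169.00
- #1 (173/14 per unit): 1 of 14 → value 1×173/14 = 12.3571, running total 181.36
Total 181.36.

181.36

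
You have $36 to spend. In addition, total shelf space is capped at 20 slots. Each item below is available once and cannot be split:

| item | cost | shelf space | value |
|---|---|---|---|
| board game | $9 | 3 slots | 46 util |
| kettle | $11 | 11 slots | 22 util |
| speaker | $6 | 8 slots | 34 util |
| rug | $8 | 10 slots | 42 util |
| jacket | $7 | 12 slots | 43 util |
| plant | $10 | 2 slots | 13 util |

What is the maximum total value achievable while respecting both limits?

Feasible sets respecting both limits:
- board game+jacket+plant: cost 26, shelf space 17, value 102
- board game+rug+plant: cost 27, shelf space 15, value 101
- board game+speaker+plant: cost 25, shelf space 13, value 93
Best: 102 util.

102 util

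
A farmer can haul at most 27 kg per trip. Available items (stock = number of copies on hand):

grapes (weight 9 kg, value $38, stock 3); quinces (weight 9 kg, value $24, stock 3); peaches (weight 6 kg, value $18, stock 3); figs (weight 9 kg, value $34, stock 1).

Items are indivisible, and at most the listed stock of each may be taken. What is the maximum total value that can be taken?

$114

Best selections within weight 27 and stock limits:
- 3×grapes: weight 27, value 114
- 2×grapes + 1×figs: weight 27, value 110
Best: $114.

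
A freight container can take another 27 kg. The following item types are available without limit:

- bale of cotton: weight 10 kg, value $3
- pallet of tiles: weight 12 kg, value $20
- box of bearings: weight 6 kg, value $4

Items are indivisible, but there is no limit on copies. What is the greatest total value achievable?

Best value-per-unit is pallet of tiles at 20/12, and filling with it alone uses weight 2×12=24. No mix of the others beats 2×20 = 40.

$40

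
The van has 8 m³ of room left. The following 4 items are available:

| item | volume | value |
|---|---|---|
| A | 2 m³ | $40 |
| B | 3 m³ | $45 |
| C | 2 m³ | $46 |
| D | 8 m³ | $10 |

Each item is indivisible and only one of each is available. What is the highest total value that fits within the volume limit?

Check high-value combinations within 8 m³:
- A+B+C: volume 2+3+2=7, value 40+45+46=131
- B+C: volume 3+2=5, value 45+46=91
- A+C: volume 2+2=4, value 40+46=86
- A+B: volume 2+3=5, value 40+45=85
- C: volume 2, value 46
Best: $131.

$131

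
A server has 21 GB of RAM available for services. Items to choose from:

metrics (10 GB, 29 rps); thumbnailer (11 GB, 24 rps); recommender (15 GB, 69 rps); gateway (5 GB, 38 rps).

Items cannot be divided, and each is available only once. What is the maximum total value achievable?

107 rps

This is a 0/1 knapsack; check combinations near the capacity.
- recommender+gateway: memory 15+5=20, value 69+38=107
- recommender: memory 15, value 69
- metrics+gateway: memory 10+5=15, value 29+38=67
- thumbnailer+gateway: memory 11+5=16, value 24+38=62
Best: 107 rps.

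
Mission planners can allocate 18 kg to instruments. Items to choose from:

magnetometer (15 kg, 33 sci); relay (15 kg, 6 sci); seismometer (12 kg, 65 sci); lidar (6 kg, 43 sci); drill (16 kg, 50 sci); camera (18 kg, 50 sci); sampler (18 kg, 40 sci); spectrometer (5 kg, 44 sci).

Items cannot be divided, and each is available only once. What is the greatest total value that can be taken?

109 sci

Check high-value combinations within 18 kg:
- seismometer+spectrometer: mass 12+5=17, value 65+44=109
- seismometer+lidar: mass 12+6=18, value 65+43=108
- lidar+spectrometer: mass 6+5=11, value 43+44=87
Best: 109 sci.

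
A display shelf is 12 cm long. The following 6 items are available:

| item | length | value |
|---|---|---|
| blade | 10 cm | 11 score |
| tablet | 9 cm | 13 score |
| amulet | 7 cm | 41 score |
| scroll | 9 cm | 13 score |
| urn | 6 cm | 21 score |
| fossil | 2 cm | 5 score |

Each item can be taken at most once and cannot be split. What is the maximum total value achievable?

Check high-value combinations within 12 cm:
- amulet+fossil: length 7+2=9, value 41+5=46
- amulet: length 7, value 41
- urn+fossil: length 6+2=8, value 21+5=26
Best: 46 score.

46 score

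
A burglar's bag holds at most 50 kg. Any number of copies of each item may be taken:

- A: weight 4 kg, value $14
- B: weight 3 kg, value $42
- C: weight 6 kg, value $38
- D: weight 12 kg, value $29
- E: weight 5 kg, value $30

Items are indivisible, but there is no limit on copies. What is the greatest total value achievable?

$672

Best value-per-unit is B at 42/3, and filling with it alone uses weight 16×3=48. No mix of the others beats 16×42 = 672.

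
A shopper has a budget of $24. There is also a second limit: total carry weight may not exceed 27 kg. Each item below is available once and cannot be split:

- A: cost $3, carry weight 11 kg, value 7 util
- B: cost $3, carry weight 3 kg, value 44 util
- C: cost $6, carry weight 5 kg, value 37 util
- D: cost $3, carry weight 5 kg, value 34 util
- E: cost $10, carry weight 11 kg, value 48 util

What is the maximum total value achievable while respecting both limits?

Feasible sets respecting both limits:
- B+C+D+E: cost 22, carry weight 24, value 163
- B+C+E: cost 19, carry weight 19, value 129
- B+D+E: cost 16, carry weight 19, value 126
Best: 163 util.

163 util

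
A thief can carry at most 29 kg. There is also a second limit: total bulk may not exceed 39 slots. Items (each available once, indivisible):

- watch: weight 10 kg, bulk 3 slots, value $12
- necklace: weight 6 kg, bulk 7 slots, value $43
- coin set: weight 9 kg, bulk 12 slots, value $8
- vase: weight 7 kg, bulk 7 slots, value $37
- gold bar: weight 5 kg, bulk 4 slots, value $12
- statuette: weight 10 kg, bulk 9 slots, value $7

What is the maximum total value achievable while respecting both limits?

$104

Feasible sets respecting both limits:
- watch+necklace+vase+gold bar: weight 28, bulk 21, value 104
- necklace+coin set+vase+gold bar: weight 27, bulk 30, value 100
- necklace+vase+gold bar+statuette: weight 28, bulk 27, value 99
Best: $104.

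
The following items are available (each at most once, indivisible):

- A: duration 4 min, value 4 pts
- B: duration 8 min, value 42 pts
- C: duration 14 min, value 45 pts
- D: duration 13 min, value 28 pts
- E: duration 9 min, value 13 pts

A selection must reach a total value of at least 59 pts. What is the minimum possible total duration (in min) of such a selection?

Subsets with value ≥ 59, sorted by total duration:
- B+D: duration 21, value 70
- A+B+E: duration 21, value 59
- B+C: duration 22, value 87
Minimum duration: 21 min.

21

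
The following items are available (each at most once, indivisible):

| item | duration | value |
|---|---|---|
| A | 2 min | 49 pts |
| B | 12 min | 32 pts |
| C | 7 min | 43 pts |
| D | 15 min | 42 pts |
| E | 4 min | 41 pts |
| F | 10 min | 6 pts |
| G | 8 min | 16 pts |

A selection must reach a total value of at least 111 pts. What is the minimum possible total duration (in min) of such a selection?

Subsets with value ≥ 111, sorted by total duration:
- A+C+E: duration 13, value 133
- A+B+E: duration 18, value 122
Minimum duration: 13 min.

13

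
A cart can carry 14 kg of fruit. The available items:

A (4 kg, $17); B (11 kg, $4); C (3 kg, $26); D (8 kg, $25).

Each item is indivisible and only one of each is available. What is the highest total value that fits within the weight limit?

$51

Check high-value combinations within 14 kg:
- C+D: weight 3+8=11, value 26+25=51
- A+C: weight 4+3=7, value 17+26=43
- A+D: weight 4+8=12, value 17+25=42
Best: $51.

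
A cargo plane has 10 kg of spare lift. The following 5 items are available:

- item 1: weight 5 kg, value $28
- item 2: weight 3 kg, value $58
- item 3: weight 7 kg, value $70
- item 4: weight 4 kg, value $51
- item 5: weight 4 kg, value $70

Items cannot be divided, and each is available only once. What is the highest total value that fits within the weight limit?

$128

This is a 0/1 knapsack; check combinations near the capacity.
- item 2+item 5: weight 3+4=7, value 58+70=128
- item 2+item 3: weight 3+7=10, value 58+70=128
- item 4+item 5: weight 4+4=8, value 51+70=121
Best: $128.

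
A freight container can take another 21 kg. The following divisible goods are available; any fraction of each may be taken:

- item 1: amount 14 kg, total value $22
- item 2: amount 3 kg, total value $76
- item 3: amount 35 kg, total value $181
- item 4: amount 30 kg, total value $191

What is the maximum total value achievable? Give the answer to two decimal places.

190.60

Take in order of value per unit:
- item 2 (76/3 per unit): all 3 → value 76, running total 76.00
- item 4 (191/30 per unit): 18 of 30 → value 18×191/30 = 114.6000, running total 190.60
Total 190.60.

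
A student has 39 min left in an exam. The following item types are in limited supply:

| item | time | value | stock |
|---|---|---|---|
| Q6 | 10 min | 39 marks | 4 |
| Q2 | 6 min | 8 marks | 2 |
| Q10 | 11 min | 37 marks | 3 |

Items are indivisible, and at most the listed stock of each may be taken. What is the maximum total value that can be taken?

125 marks

Best selections within time 39 and stock limits:
- 3×Q6 + 1×Q2: time 36, value 125
- 2×Q6 + 1×Q2 + 1×Q10: time 37, value 123
- 1×Q6 + 1×Q2 + 2×Q10: time 38, value 121
- 1×Q2 + 3×Q10: time 39, value 119
Best: 125 marks.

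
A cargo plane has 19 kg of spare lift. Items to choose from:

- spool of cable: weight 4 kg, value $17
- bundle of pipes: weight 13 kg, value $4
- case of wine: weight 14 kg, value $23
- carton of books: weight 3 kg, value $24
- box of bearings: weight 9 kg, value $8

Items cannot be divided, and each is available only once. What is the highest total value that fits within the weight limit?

$49

Check high-value combinations within 19 kg:
- spool of cable+carton of books+box of bearings: weight 4+3+9=16, value 17+24+8=49
- case of wine+carton of books: weight 14+3=17, value 23+24=47
- spool of cable+carton of books: weight 4+3=7, value 17+24=41
- spool of cable+case of wine: weight 4+14=18, value 17+23=40
Best: $49.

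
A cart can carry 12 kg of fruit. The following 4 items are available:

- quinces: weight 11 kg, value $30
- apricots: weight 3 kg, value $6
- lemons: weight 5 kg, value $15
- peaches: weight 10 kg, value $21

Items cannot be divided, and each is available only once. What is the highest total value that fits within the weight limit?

$30

Check high-value combinations within 12 kg:
- quinces: weight 11, value 30
- apricots+lemons: weight 3+5=8, value 6+15=21
- peaches: weight 10, value 21
Best: $30.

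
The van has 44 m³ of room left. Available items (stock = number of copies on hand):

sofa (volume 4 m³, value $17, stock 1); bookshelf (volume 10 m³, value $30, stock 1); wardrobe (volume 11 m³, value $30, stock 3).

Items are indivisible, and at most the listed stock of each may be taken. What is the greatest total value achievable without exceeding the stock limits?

$120

Best selections within volume 44 and stock limits:
- 1×bookshelf + 3×wardrobe: volume 43, value 120
- 1×sofa + 1×bookshelf + 2×wardrobe: volume 36, value 107
- 1×sofa + 3×wardrobe: volume 37, value 107
- 1×bookshelf + 2×wardrobe: volume 32, value 90
Best: $120.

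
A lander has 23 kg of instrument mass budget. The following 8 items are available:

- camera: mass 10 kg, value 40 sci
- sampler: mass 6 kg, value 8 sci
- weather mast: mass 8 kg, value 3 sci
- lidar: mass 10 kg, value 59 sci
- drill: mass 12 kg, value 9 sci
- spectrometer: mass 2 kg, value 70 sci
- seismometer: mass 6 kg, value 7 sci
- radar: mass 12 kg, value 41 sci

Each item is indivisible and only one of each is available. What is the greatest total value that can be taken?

169 sci

Check high-value combinations within 23 kg:
- camera+lidar+spectrometer: mass 10+10+2=22, value 40+59+70=169
- sampler+lidar+spectrometer: mass 6+10+2=18, value 8+59+70=137
- lidar+spectrometer+seismometer: mass 10+2+6=18, value 59+70+7=136
- weather mast+lidar+spectrometer: mass 8+10+2=20, value 3+59+70=132
Best: 169 sci.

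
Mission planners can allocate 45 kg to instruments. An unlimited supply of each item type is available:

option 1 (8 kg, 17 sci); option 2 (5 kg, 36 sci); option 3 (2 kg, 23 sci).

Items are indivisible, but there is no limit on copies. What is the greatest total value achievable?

Best value-per-unit is option 3 at 23/2, and filling with it alone uses mass 22×2=44. No mix of the others beats 22×23 = 506.

506 sci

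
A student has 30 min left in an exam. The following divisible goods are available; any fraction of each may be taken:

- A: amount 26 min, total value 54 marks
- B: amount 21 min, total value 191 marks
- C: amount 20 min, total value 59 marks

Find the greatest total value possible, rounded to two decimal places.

217.55

Take in order of value per unit:
- B (191/21 per unit): all 21 → value 191, running total 191.00
- C (59/20 per unit): 9 of 20 → value 9×59/20 = 26.5500, running total 217.55
Total 217.55.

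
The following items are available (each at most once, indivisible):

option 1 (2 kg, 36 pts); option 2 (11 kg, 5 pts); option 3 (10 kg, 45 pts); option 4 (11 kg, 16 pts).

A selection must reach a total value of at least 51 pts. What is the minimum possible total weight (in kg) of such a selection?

Subsets with value ≥ 51, sorted by total weight:
- option 1+option 3: weight 12, value 81
- option 1+option 4: weight 13, value 52
- option 3+option 4: weight 21, value 61
- option 1+option 3+option 4: weight 23, value 97
Minimum weight: 12 kg.

12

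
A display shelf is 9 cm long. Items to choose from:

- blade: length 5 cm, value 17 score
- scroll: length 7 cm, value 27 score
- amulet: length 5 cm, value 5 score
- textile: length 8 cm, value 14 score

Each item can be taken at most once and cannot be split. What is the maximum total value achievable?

This is a 0/1 knapsack; check combinations near the capacity.
- scroll: length 7, value 27
- blade: length 5, value 17
- textile: length 8, value 14
Best: 27 score.

27 score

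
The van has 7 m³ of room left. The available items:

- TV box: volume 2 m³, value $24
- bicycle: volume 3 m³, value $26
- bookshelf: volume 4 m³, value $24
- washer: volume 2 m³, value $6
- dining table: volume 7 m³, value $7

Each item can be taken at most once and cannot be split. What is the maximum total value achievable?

Check high-value combinations within 7 m³:
- TV box+bicycle+washer: volume 2+3+2=7, value 24+26+6=56
- TV box+bicycle: volume 2+3=5, value 24+26=50
- bicycle+bookshelf: volume 3+4=7, value 26+24=50
- TV box+bookshelf: volume 2+4=6, value 24+24=48
Best: $56.

$56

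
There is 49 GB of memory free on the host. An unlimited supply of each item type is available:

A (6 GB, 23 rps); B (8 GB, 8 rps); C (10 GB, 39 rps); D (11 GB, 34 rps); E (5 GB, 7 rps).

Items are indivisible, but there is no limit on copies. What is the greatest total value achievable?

186 rps

Best value-per-unit is C at 39/10; filling with it alone gives 4×39 = 156.
Optimal mix: 3×A + 3×C → memory 48, value 186.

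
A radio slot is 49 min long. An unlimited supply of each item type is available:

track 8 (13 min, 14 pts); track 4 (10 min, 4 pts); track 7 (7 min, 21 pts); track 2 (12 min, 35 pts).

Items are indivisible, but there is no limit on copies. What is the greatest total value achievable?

147 pts

Best value-per-unit is track 7 at 21/7, and filling with it alone uses duration 7×7=49. No mix of the others beats 7×21 = 147.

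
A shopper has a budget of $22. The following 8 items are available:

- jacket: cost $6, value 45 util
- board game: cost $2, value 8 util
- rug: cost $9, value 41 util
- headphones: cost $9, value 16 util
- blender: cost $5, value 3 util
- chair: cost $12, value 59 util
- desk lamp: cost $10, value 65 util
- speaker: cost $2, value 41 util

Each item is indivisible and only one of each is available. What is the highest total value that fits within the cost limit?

Check high-value combinations within $22:
- jacket+board game+desk lamp+speaker: cost 6+2+10+2=20, value 45+8+65+41=159
- jacket+board game+chair+speaker: cost 6+2+12+2=22, value 45+8+59+41=153
- jacket+desk lamp+speaker: cost 6+10+2=18, value 45+65+41=151
Best: 159 util.

159 util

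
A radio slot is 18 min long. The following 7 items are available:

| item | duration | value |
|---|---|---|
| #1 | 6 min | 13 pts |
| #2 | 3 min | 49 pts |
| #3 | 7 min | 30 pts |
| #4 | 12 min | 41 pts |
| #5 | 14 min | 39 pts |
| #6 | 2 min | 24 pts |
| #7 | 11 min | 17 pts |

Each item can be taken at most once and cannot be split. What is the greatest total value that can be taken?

Check high-value combinations within 18 min:
- #1+#2+#3+#6: duration 6+3+7+2=18, value 13+49+30+24=116
- #2+#4+#6: duration 3+12+2=17, value 49+41+24=114
- #2+#3+#6: duration 3+7+2=12, value 49+30+24=103
- #1+#2+#3: duration 6+3+7=16, value 13+49+30=92
Best: 116 pts.

116 pts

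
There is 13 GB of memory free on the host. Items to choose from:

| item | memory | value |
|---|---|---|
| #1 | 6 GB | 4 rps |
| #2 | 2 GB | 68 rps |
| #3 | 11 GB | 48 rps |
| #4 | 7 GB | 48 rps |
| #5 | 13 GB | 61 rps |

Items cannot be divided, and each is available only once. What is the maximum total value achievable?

116 rps

Check high-value combinations within 13 GB:
- #2+#4: memory 2+7=9, value 68+48=116
- #2+#3: memory 2+11=13, value 68+48=116
- #1+#2: memory 6+2=8, value 4+68=72
- #2: memory 2, value 68
Best: 116 rps.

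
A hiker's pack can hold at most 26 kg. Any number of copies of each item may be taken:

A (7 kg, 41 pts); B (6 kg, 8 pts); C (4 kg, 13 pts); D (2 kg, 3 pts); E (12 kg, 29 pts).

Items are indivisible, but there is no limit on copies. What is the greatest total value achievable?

136 pts

Best value-per-unit is A at 41/7; filling with it alone gives 3×41 = 123.
Optimal mix: 3×A + 1×C → weight 25, value 136.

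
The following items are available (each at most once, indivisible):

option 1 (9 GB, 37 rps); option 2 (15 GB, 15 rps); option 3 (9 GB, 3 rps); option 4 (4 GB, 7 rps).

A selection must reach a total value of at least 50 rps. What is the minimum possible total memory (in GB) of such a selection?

24

Subsets with value ≥ 50, sorted by total memory:
- option 1+option 2: memory 24, value 52
- option 1+option 2+option 4: memory 28, value 59
- option 1+option 2+option 3: memory 33, value 55
- option 1+option 2+option 3+option 4: memory 37, value 62
Minimum memory: 24 GB.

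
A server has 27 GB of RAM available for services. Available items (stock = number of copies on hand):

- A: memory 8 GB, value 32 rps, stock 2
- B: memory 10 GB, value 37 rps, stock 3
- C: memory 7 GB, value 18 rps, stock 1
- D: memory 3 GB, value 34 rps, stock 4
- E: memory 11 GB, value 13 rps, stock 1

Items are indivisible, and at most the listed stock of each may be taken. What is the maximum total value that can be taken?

Best selections within memory 27 and stock limits:
- 1×A + 1×C + 4×D: memory 27, value 186
- 1×B + 4×D: memory 22, value 173
- 1×A + 1×B + 3×D: memory 27, value 171
Best: 186 rps.

186 rps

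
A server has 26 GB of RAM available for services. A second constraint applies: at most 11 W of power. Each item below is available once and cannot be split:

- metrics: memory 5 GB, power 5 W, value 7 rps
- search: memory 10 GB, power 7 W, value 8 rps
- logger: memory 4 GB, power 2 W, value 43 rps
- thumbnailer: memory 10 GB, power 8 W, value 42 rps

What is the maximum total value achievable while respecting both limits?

Feasible sets respecting both limits:
- logger+thumbnailer: memory 14, power 10, value 85
- search+logger: memory 14, power 9, value 51
- metrics+logger: memory 9, power 7, value 50
- logger: memory 4, power 2, value 43
Best: 85 rps.

85 rps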